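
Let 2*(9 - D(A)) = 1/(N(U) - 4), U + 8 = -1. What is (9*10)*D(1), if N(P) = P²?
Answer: 62325/77 ≈ 809.42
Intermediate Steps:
U = -9 (U = -8 - 1 = -9)
D(A) = 1385/154 (D(A) = 9 - 1/(2*((-9)² - 4)) = 9 - 1/(2*(81 - 4)) = 9 - ½/77 = 9 - ½*1/77 = 9 - 1/154 = 1385/154)
(9*10)*D(1) = (9*10)*(1385/154) = 90*(1385/154) = 62325/77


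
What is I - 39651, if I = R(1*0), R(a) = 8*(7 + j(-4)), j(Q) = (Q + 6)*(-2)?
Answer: -39627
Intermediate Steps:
j(Q) = -12 - 2*Q (j(Q) = (6 + Q)*(-2) = -12 - 2*Q)
R(a) = 24 (R(a) = 8*(7 + (-12 - 2*(-4))) = 8*(7 + (-12 + 8)) = 8*(7 - 4) = 8*3 = 24)
I = 24
I - 39651 = 24 - 39651 = -39627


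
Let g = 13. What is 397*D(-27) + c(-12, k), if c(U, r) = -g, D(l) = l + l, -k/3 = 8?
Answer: -21451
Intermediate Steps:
k = -24 (k = -3*8 = -24)
D(l) = 2*l
c(U, r) = -13 (c(U, r) = -1*13 = -13)
397*D(-27) + c(-12, k) = 397*(2*(-27)) - 13 = 397*(-54) - 13 = -21438 - 13 = -21451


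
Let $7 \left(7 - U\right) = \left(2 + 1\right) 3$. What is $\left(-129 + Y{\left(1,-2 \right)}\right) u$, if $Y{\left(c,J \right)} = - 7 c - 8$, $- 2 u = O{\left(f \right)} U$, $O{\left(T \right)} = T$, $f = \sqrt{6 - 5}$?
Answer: $\frac{2880}{7} \approx 411.43$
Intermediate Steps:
$f = 1$ ($f = \sqrt{1} = 1$)
$U = \frac{40}{7}$ ($U = 7 - \frac{\left(2 + 1\right) 3}{7} = 7 - \frac{3 \cdot 3}{7} = 7 - \frac{9}{7} = \frac{40}{7} \approx 5.7143$)
$u = - \frac{20}{7}$ ($u = - \frac{1 \cdot \frac{40}{7}}{2} = \left(- \frac{1}{2}\right) \frac{40}{7} = - \frac{20}{7} \approx -2.8571$)
$Y{\left(c,J \right)} = -8 - 7 c$
$\left(-129 + Y{\left(1,-2 \right)}\right) u = \left(-129 - 15\right) \left(- \frac{20}{7}\right) = \left(-144\right) \left(- \frac{20}{7}\right) = \frac{2880}{7}$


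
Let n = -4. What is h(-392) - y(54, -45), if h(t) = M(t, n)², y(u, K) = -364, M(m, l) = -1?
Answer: 365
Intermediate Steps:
h(t) = 1 (h(t) = (-1)² = 1)
h(-392) - y(54, -45) = 1 - 1*(-364) = 1 + 364 = 365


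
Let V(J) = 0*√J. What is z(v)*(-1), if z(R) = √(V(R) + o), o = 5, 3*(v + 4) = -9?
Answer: -√5 ≈ -2.2361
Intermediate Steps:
v = -7 (v = -4 + (⅓)*(-9) = -4 - 3 = -7)
V(J) = 0
z(R) = √5 (z(R) = √(0 + 5) = √5)
z(v)*(-1) = √5*(-1) = -√5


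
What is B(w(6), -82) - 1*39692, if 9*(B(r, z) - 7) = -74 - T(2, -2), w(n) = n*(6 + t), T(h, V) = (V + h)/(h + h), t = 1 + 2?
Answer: -357239/9 ≈ -39693.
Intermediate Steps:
t = 3
T(h, V) = (V + h)/(2*h) (T(h, V) = (V + h)/((2*h)) = (V + h)*(1/(2*h)) = (V + h)/(2*h))
w(n) = 9*n (w(n) = n*(6 + 3) = n*9 = 9*n)
B(r, z) = -11/9 (B(r, z) = 7 + (-74 - (-2 + 2)/(2*2))/9 = 7 + (-74 - 0/(2*2))/9 = 7 + (-74 - 1*0)/9 = 7 + (-74 + 0)/9 = 7 + (⅑)*(-74) = 7 - 74/9 = -11/9)
B(w(6), -82) - 1*39692 = -11/9 - 1*39692 = -11/9 - 39692 = -357239/9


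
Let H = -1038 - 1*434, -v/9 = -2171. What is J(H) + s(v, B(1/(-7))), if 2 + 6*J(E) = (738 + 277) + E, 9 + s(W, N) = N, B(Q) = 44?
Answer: -83/2 ≈ -41.500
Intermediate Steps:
v = 19539 (v = -9*(-2171) = 19539)
s(W, N) = -9 + N
H = -1472 (H = -1038 - 434 = -1472)
J(E) = 1013/6 + E/6 (J(E) = -1/3 + ((738 + 277) + E)/6 = -1/3 + (1015 + E)/6 = -1/3 + (1015/6 + E/6) = 1013/6 + E/6)
J(H) + s(v, B(1/(-7))) = (1013/6 + (1/6)*(-1472)) + (-9 + 44) = (1013/6 - 736/3) + 35 = -153/2 + 35 = -83/2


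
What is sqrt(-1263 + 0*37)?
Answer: I*sqrt(1263) ≈ 35.539*I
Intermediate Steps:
sqrt(-1263 + 0*37) = sqrt(-1263 + 0) = sqrt(-1263) = I*sqrt(1263)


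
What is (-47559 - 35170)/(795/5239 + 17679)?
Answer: -433417231/92621076 ≈ -4.6795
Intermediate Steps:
(-47559 - 35170)/(795/5239 + 17679) = -82729/(795*(1/5239) + 17679) = -82729/(795/5239 + 17679) = -82729/92621076/5239 = -82729*5239/92621076 = -433417231/92621076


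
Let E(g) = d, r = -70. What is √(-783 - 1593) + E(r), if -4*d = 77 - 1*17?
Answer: -15 + 6*I*√66 ≈ -15.0 + 48.744*I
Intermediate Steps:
d = -15 (d = -(77 - 1*17)/4 = -(77 - 17)/4 = -¼*60 = -15)
E(g) = -15
√(-783 - 1593) + E(r) = √(-783 - 1593) - 15 = √(-2376) - 15 = 6*I*√66 - 15 = -15 + 6*I*√66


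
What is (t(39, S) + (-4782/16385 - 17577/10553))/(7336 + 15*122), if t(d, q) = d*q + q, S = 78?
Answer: 539143560009/1584901355230 ≈ 0.34017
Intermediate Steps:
t(d, q) = q + d*q
(t(39, S) + (-4782/16385 - 17577/10553))/(7336 + 15*122) = (78*(1 + 39) + (-4782/16385 - 17577/10553))/(7336 + 15*122) = (78*40 + (-4782*1/16385 - 17577*1/10553))/(7336 + 1830) = (3120 + (-4782/16385 - 17577/10553))/9166 = (3120 - 338463591/172910905)*(1/9166) = (539143560009/172910905)*(1/9166) = 539143560009/1584901355230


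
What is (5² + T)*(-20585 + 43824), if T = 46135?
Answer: 1072712240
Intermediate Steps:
(5² + T)*(-20585 + 43824) = (5² + 46135)*(-20585 + 43824) = (25 + 46135)*23239 = 46160*23239 = 1072712240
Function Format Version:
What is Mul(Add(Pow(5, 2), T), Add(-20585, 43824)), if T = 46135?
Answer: 1072712240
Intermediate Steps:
Mul(Add(Pow(5, 2), T), Add(-20585, 43824)) = Mul(Add(Pow(5, 2), 46135), Add(-20585, 43824)) = Mul(Add(25, 46135), 23239) = Mul(46160, 23239) = 1072712240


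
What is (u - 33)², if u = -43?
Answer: 5776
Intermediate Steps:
(u - 33)² = (-43 - 33)² = (-76)² = 5776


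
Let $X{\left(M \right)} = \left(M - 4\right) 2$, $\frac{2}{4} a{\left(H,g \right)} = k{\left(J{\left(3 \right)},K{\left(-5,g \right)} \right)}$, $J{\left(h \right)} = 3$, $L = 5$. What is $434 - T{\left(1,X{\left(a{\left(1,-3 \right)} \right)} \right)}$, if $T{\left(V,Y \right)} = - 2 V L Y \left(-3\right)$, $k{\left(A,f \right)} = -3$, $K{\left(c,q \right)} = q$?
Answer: $1034$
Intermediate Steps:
$a{\left(H,g \right)} = -6$ ($a{\left(H,g \right)} = 2 \left(-3\right) = -6$)
$X{\left(M \right)} = -8 + 2 M$ ($X{\left(M \right)} = \left(-4 + M\right) 2 = -8 + 2 M$)
$T{\left(V,Y \right)} = 30 V Y$ ($T{\left(V,Y \right)} = - 2 V 5 Y \left(-3\right) = - 2 V \left(- 15 Y\right) = 30 V Y$)
$434 - T{\left(1,X{\left(a{\left(1,-3 \right)} \right)} \right)} = 434 - 30 \cdot 1 \left(-8 + 2 \left(-6\right)\right) = 434 - 30 \cdot 1 \left(-8 - 12\right) = 434 - 30 \cdot 1 \left(-20\right) = 434 - -600 = 434 + 600 = 1034$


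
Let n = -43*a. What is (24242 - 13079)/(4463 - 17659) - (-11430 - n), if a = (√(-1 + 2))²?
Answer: 150251689/13196 ≈ 11386.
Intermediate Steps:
a = 1 (a = (√1)² = 1² = 1)
n = -43 (n = -43*1 = -43)
(24242 - 13079)/(4463 - 17659) - (-11430 - n) = (24242 - 13079)/(4463 - 17659) - (-11430 - 1*(-43)) = 11163/(-13196) - (-11430 + 43) = 11163*(-1/13196) - 1*(-11387) = -11163/13196 + 11387 = 150251689/13196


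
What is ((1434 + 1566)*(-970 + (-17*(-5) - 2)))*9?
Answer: -23949000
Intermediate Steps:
((1434 + 1566)*(-970 + (-17*(-5) - 2)))*9 = (3000*(-970 + (85 - 2)))*9 = (3000*(-970 + 83))*9 = (3000*(-887))*9 = -2661000*9 = -23949000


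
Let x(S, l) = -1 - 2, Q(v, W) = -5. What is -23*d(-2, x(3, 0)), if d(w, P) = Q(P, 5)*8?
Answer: 920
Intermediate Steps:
x(S, l) = -3
d(w, P) = -40 (d(w, P) = -5*8 = -40)
-23*d(-2, x(3, 0)) = -23*(-40) = 920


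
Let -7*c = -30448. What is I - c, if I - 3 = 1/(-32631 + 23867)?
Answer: -38094605/8764 ≈ -4346.7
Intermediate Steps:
c = 30448/7 (c = -⅐*(-30448) = 30448/7 ≈ 4349.7)
I = 26291/8764 (I = 3 + 1/(-32631 + 23867) = 3 + 1/(-8764) = 3 - 1/8764 = 26291/8764 ≈ 2.9999)
I - c = 26291/8764 - 1*30448/7 = 26291/8764 - 30448/7 = -38094605/8764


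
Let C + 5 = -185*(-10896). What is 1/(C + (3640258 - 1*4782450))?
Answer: 1/873563 ≈ 1.1447e-6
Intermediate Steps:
C = 2015755 (C = -5 - 185*(-10896) = -5 + 2015760 = 2015755)
1/(C + (3640258 - 1*4782450)) = 1/(2015755 + (3640258 - 1*4782450)) = 1/(2015755 + (3640258 - 4782450)) = 1/(2015755 - 1142192) = 1/873563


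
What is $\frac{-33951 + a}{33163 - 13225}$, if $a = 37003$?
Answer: $\frac{1526}{9969} \approx 0.15307$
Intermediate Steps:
$\frac{-33951 + a}{33163 - 13225} = \frac{-33951 + 37003}{33163 - 13225} = \frac{3052}{19938} = 3052 \cdot \frac{1}{19938} = \frac{1526}{9969}$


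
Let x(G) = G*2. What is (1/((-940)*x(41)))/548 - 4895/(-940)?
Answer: 219961719/42239840 ≈ 5.2074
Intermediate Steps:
x(G) = 2*G
(1/((-940)*x(41)))/548 - 4895/(-940) = (1/((-940)*((2*41))))/548 - 4895/(-940) = -1/940/82*(1/548) - 4895*(-1/940) = -1/940*1/82*(1/548) + 979/188 = -1/77080*1/548 + 979/188 = -1/42239840 + 979/188 = 219961719/42239840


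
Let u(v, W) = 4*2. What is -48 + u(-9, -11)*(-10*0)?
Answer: -48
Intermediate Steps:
u(v, W) = 8
-48 + u(-9, -11)*(-10*0) = -48 + 8*(-10*0) = -48 + 8*0 = -48 + 0 = -48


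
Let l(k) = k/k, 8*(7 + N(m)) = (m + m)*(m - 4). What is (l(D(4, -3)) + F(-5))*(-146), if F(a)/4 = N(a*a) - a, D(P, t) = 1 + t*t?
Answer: -75628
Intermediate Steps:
D(P, t) = 1 + t²
N(m) = -7 + m*(-4 + m)/4 (N(m) = -7 + ((m + m)*(m - 4))/8 = -7 + ((2*m)*(-4 + m))/8 = -7 + (2*m*(-4 + m))/8 = -7 + m*(-4 + m)/4)
l(k) = 1
F(a) = -28 + a⁴ - 4*a - 4*a² (F(a) = 4*((-7 - a*a + (a*a)²/4) - a) = 4*((-7 - a² + (a²)²/4) - a) = 4*((-7 - a² + a⁴/4) - a) = 4*(-7 - a - a² + a⁴/4) = -28 + a⁴ - 4*a - 4*a²)
(l(D(4, -3)) + F(-5))*(-146) = (1 + (-28 + (-5)⁴ - 4*(-5) - 4*(-5)²))*(-146) = (1 + (-28 + 625 + 20 - 4*25))*(-146) = (1 + (-28 + 625 + 20 - 100))*(-146) = (1 + 517)*(-146) = 518*(-146) = -75628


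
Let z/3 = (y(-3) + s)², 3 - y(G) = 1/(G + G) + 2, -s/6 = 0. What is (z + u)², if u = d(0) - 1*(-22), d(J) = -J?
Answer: 97969/144 ≈ 680.34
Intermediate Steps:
s = 0 (s = -6*0 = 0)
y(G) = 1 - 1/(2*G) (y(G) = 3 - (1/(G + G) + 2) = 3 - (1/(2*G) + 2) = 3 - (2 + 1/(2*G)) = 3 + (-2 - 1/(2*G)) = 1 - 1/(2*G))
z = 49/12 (z = 3*((-½ - 3)/(-3) + 0)² = 3*(-⅓*(-7/2) + 0)² = 3*(7/6 + 0)² = 3*(7/6)² = 3*(49/36) = 49/12 ≈ 4.0833)
u = 22 (u = -1*0 - 1*(-22) = 0 + 22 = 22)
(z + u)² = (49/12 + 22)² = (313/12)² = 97969/144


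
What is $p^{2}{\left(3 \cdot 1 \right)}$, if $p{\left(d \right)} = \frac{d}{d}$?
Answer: $1$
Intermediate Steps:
$p{\left(d \right)} = 1$
$p^{2}{\left(3 \cdot 1 \right)} = 1^{2} = 1$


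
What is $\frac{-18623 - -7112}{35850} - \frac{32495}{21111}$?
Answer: $- \frac{469318157}{252276450} \approx -1.8603$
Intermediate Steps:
$\frac{-18623 - -7112}{35850} - \frac{32495}{21111} = \left(-18623 + 7112\right) \frac{1}{35850} - \frac{32495}{21111} = \left(-11511\right) \frac{1}{35850} - \frac{32495}{21111} = - \frac{3837}{11950} - \frac{32495}{21111} = - \frac{469318157}{252276450}$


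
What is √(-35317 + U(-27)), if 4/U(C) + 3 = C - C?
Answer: I*√317865/3 ≈ 187.93*I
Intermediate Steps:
U(C) = -4/3 (U(C) = 4/(-3 + (C - C)) = 4/(-3 + 0) = 4/(-3) = 4*(-⅓) = -4/3)
√(-35317 + U(-27)) = √(-35317 - 4/3) = √(-105955/3) = I*√317865/3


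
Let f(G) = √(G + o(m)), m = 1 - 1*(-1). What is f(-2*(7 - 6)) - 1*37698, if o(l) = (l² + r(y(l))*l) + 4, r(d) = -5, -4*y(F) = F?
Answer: -37698 + 2*I ≈ -37698.0 + 2.0*I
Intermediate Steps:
y(F) = -F/4
m = 2 (m = 1 + 1 = 2)
o(l) = 4 + l² - 5*l (o(l) = (l² - 5*l) + 4 = 4 + l² - 5*l)
f(G) = √(-2 + G) (f(G) = √(G + (4 + 2² - 5*2)) = √(G + (4 + 4 - 10)) = √(G - 2) = √(-2 + G))
f(-2*(7 - 6)) - 1*37698 = √(-2 - 2*(7 - 6)) - 1*37698 = √(-2 - 2*1) - 37698 = √(-2 - 2) - 37698 = √(-4) - 37698 = 2*I - 37698 = -37698 + 2*I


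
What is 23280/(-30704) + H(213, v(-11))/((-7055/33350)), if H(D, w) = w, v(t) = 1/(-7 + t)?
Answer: -12077180/24369381 ≈ -0.49559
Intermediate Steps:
23280/(-30704) + H(213, v(-11))/((-7055/33350)) = 23280/(-30704) + 1/((-7 - 11)*((-7055/33350))) = 23280*(-1/30704) + 1/((-18)*((-7055*1/33350))) = -1455/1919 - 1/(18*(-1411/6670)) = -1455/1919 - 1/18*(-6670/1411) = -1455/1919 + 3335/12699 = -12077180/24369381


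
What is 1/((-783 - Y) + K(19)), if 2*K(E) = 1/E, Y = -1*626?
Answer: -38/5965 ≈ -0.0063705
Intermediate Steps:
Y = -626
K(E) = 1/(2*E)
1/((-783 - Y) + K(19)) = 1/((-783 - 1*(-626)) + (½)/19) = 1/((-783 + 626) + (½)*(1/19)) = 1/(-157 + 1/38) = 1/(-5965/38) = -38/5965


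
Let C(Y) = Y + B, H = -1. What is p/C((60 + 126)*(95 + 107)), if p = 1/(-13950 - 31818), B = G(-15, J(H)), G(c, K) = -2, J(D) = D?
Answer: -1/1719503760 ≈ -5.8156e-10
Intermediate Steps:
B = -2
C(Y) = -2 + Y (C(Y) = Y - 2 = -2 + Y)
p = -1/45768 (p = 1/(-45768) = -1/45768 ≈ -2.1849e-5)
p/C((60 + 126)*(95 + 107)) = -1/(45768*(-2 + (60 + 126)*(95 + 107))) = -1/(45768*(-2 + 186*202)) = -1/(45768*(-2 + 37572)) = -1/45768/37570 = -1/45768*1/37570 = -1/1719503760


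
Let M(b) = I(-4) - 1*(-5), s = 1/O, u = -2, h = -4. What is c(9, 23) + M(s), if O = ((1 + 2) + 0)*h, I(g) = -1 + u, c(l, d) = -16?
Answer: -14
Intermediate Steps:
I(g) = -3 (I(g) = -1 - 2 = -3)
O = -12 (O = ((1 + 2) + 0)*(-4) = (3 + 0)*(-4) = 3*(-4) = -12)
s = -1/12 (s = 1/(-12) = -1/12 ≈ -0.083333)
M(b) = 2 (M(b) = -3 - 1*(-5) = -3 + 5 = 2)
c(9, 23) + M(s) = -16 + 2 = -14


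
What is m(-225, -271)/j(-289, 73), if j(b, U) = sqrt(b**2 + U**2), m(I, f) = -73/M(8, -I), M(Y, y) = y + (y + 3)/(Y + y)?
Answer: -17009*sqrt(3554)/935643810 ≈ -0.0010837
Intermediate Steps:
M(Y, y) = y + (3 + y)/(Y + y)
m(I, f) = -73*(8 - I)/(3 + I**2 - 9*I) (m(I, f) = -73*(8 - I)/(3 - I + (-I)**2 + 8*(-I)) = -73*(8 - I)/(3 - I + I**2 - 8*I) = -73*(8 - I)/(3 + I**2 - 9*I))
j(b, U) = sqrt(U**2 + b**2)
m(-225, -271)/j(-289, 73) = (73*(-8 - 225)/(3 + (-225)**2 - 9*(-225)))/(sqrt(73**2 + (-289)**2)) = (73*(-233)/(3 + 50625 + 2025))/(sqrt(5329 + 83521)) = (73*(-233)/52653)/(sqrt(88850)) = (73*(1/52653)*(-233))/((5*sqrt(3554))) = -17009*sqrt(3554)/935643810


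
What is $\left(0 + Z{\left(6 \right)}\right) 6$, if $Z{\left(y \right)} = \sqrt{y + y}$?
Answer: $12 \sqrt{3} \approx 20.785$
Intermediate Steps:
$Z{\left(y \right)} = \sqrt{2} \sqrt{y}$ ($Z{\left(y \right)} = \sqrt{2 y} = \sqrt{2} \sqrt{y}$)
$\left(0 + Z{\left(6 \right)}\right) 6 = \left(0 + \sqrt{2} \sqrt{6}\right) 6 = \left(0 + 2 \sqrt{3}\right) 6 = 2 \sqrt{3} \cdot 6 = 12 \sqrt{3}$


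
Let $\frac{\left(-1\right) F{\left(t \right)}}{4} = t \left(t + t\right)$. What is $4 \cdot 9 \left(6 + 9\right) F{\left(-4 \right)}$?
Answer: $-69120$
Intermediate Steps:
$F{\left(t \right)} = - 8 t^{2}$ ($F{\left(t \right)} = - 4 t \left(t + t\right) = - 4 t 2 t = - 4 \cdot 2 t^{2} = - 8 t^{2}$)
$4 \cdot 9 \left(6 + 9\right) F{\left(-4 \right)} = 4 \cdot 9 \left(6 + 9\right) \left(- 8 \left(-4\right)^{2}\right) = 36 \cdot 15 \left(\left(-8\right) 16\right) = 540 \left(-128\right) = -69120$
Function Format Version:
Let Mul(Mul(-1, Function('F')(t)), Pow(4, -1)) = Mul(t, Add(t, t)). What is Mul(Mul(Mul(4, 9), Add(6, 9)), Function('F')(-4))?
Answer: -69120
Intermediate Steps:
Function('F')(t) = Mul(-8, Pow(t, 2)) (Function('F')(t) = Mul(-4, Mul(t, Add(t, t))) = Mul(-4, Mul(t, Mul(2, t))) = Mul(-4, Mul(2, Pow(t, 2))) = Mul(-8, Pow(t, 2)))
Mul(Mul(Mul(4, 9), Add(6, 9)), Function('F')(-4)) = Mul(Mul(Mul(4, 9), Add(6, 9)), Mul(-8, Pow(-4, 2))) = Mul(Mul(36, 15), Mul(-8, 16)) = Mul(540, -128) = -69120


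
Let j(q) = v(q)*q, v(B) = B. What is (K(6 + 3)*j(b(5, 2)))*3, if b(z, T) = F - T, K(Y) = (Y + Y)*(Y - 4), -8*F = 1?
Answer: 39015/32 ≈ 1219.2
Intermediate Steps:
F = -⅛ (F = -⅛*1 = -⅛ ≈ -0.12500)
K(Y) = 2*Y*(-4 + Y) (K(Y) = (2*Y)*(-4 + Y) = 2*Y*(-4 + Y))
b(z, T) = -⅛ - T
j(q) = q² (j(q) = q*q = q²)
(K(6 + 3)*j(b(5, 2)))*3 = ((2*(6 + 3)*(-4 + (6 + 3)))*(-⅛ - 1*2)²)*3 = ((2*9*(-4 + 9))*(-⅛ - 2)²)*3 = ((2*9*5)*(-17/8)²)*3 = (90*(289/64))*3 = (13005/32)*3 = 39015/32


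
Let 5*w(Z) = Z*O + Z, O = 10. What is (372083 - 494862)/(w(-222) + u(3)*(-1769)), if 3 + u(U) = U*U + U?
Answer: 613895/82047 ≈ 7.4822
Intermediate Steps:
u(U) = -3 + U + U² (u(U) = -3 + (U*U + U) = -3 + (U² + U) = -3 + (U + U²) = -3 + U + U²)
w(Z) = 11*Z/5 (w(Z) = (Z*10 + Z)/5 = (10*Z + Z)/5 = (11*Z)/5 = 11*Z/5)
(372083 - 494862)/(w(-222) + u(3)*(-1769)) = (372083 - 494862)/((11/5)*(-222) + (-3 + 3 + 3²)*(-1769)) = -122779/(-2442/5 + (-3 + 3 + 9)*(-1769)) = -122779/(-2442/5 + 9*(-1769)) = -122779/(-2442/5 - 15921) = -122779/(-82047/5) = -122779*(-5/82047) = 613895/82047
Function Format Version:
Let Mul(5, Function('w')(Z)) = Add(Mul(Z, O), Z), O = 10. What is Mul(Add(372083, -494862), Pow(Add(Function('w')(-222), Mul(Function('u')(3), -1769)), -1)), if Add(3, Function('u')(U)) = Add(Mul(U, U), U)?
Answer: Rational(613895, 82047) ≈ 7.4822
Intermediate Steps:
Function('u')(U) = Add(-3, U, Pow(U, 2)) (Function('u')(U) = Add(-3, Add(Mul(U, U), U)) = Add(-3, Add(Pow(U, 2), U)) = Add(-3, Add(U, Pow(U, 2))) = Add(-3, U, Pow(U, 2)))
Function('w')(Z) = Mul(Rational(11, 5), Z) (Function('w')(Z) = Mul(Rational(1, 5), Add(Mul(Z, 10), Z)) = Mul(Rational(1, 5), Add(Mul(10, Z), Z)) = Mul(Rational(1, 5), Mul(11, Z)) = Mul(Rational(11, 5), Z))
Mul(Add(372083, -494862), Pow(Add(Function('w')(-222), Mul(Function('u')(3), -1769)), -1)) = Mul(Add(372083, -494862), Pow(Add(Mul(Rational(11, 5), -222), Mul(Add(-3, 3, Pow(3, 2)), -1769)), -1)) = Mul(-122779, Pow(Add(Rational(-2442, 5), Mul(Add(-3, 3, 9), -1769)), -1)) = Mul(-122779, Pow(Add(Rational(-2442, 5), Mul(9, -1769)), -1)) = Mul(-122779, Pow(Add(Rational(-2442, 5), -15921), -1)) = Mul(-122779, Pow(Rational(-82047, 5), -1)) = Mul(-122779, Rational(-5, 82047)) = Rational(613895, 82047)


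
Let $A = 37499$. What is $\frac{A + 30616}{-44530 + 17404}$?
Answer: $- \frac{22705}{9042} \approx -2.5111$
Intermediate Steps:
$\frac{A + 30616}{-44530 + 17404} = \frac{37499 + 30616}{-44530 + 17404} = \frac{68115}{-27126} = 68115 \left(- \frac{1}{27126}\right) = - \frac{22705}{9042}$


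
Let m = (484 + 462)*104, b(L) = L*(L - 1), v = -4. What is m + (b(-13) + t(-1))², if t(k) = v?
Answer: 130068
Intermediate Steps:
b(L) = L*(-1 + L)
t(k) = -4
m = 98384 (m = 946*104 = 98384)
m + (b(-13) + t(-1))² = 98384 + (-13*(-1 - 13) - 4)² = 98384 + (-13*(-14) - 4)² = 98384 + (182 - 4)² = 98384 + 178² = 98384 + 31684 = 130068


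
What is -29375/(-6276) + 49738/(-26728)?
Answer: 2273939/806466 ≈ 2.8196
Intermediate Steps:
-29375/(-6276) + 49738/(-26728) = -29375*(-1/6276) + 49738*(-1/26728) = 29375/6276 - 1913/1028 = 2273939/806466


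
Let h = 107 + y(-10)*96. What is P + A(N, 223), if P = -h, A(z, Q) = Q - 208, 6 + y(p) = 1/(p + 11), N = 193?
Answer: 388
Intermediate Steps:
y(p) = -6 + 1/(11 + p) (y(p) = -6 + 1/(p + 11) = -6 + 1/(11 + p))
h = -373 (h = 107 + ((-65 - 6*(-10))/(11 - 10))*96 = 107 + ((-65 + 60)/1)*96 = 107 + (1*(-5))*96 = 107 - 5*96 = 107 - 480 = -373)
A(z, Q) = -208 + Q
P = 373 (P = -1*(-373) = 373)
P + A(N, 223) = 373 + (-208 + 223) = 373 + 15 = 388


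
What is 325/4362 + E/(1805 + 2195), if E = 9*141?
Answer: 3417689/8724000 ≈ 0.39176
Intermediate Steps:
E = 1269
325/4362 + E/(1805 + 2195) = 325/4362 + 1269/(1805 + 2195) = 325*(1/4362) + 1269/4000 = 325/4362 + 1269*(1/4000) = 325/4362 + 1269/4000 = 3417689/8724000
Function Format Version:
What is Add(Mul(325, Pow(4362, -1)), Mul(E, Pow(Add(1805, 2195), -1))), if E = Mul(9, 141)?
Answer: Rational(3417689, 8724000) ≈ 0.39176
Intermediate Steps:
E = 1269
Add(Mul(325, Pow(4362, -1)), Mul(E, Pow(Add(1805, 2195), -1))) = Add(Mul(325, Pow(4362, -1)), Mul(1269, Pow(Add(1805, 2195), -1))) = Add(Mul(325, Rational(1, 4362)), Mul(1269, Pow(4000, -1))) = Add(Rational(325, 4362), Mul(1269, Rational(1, 4000))) = Add(Rational(325, 4362), Rational(1269, 4000)) = Rational(3417689, 8724000)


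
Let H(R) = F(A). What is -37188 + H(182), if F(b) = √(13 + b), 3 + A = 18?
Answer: -37188 + 2*√7 ≈ -37183.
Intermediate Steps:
A = 15 (A = -3 + 18 = 15)
H(R) = 2*√7 (H(R) = √(13 + 15) = √28 = 2*√7)
-37188 + H(182) = -37188 + 2*√7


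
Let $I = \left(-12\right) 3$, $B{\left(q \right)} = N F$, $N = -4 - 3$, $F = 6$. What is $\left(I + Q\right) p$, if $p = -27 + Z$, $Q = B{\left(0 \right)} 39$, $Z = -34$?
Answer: $102114$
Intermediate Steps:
$N = -7$ ($N = -4 - 3 = -7$)
$B{\left(q \right)} = -42$ ($B{\left(q \right)} = \left(-7\right) 6 = -42$)
$Q = -1638$ ($Q = \left(-42\right) 39 = -1638$)
$I = -36$
$p = -61$ ($p = -27 - 34 = -61$)
$\left(I + Q\right) p = \left(-36 - 1638\right) \left(-61\right) = \left(-1674\right) \left(-61\right) = 102114$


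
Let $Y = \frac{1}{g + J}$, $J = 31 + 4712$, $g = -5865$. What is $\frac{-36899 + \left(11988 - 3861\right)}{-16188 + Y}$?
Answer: $\frac{32282184}{18162937} \approx 1.7774$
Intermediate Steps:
$J = 4743$
$Y = - \frac{1}{1122}$ ($Y = \frac{1}{-5865 + 4743} = \frac{1}{-1122} = - \frac{1}{1122} \approx -0.00089127$)
$\frac{-36899 + \left(11988 - 3861\right)}{-16188 + Y} = \frac{-36899 + \left(11988 - 3861\right)}{-16188 - \frac{1}{1122}} = \frac{-36899 + 8127}{- \frac{18162937}{1122}} = \left(-28772\right) \left(- \frac{1122}{18162937}\right) = \frac{32282184}{18162937}$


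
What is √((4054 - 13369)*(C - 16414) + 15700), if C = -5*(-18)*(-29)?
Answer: 2*√44306065 ≈ 13313.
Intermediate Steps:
C = -2610 (C = 90*(-29) = -2610)
√((4054 - 13369)*(C - 16414) + 15700) = √((4054 - 13369)*(-2610 - 16414) + 15700) = √(-9315*(-19024) + 15700) = √(177208560 + 15700) = √177224260 = 2*√44306065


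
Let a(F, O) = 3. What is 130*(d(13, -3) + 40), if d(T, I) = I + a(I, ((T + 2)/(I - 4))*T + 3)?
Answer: 5200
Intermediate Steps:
d(T, I) = 3 + I (d(T, I) = I + 3 = 3 + I)
130*(d(13, -3) + 40) = 130*((3 - 3) + 40) = 130*(0 + 40) = 130*40 = 5200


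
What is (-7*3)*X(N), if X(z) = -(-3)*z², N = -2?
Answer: -252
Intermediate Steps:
X(z) = 3*z²
(-7*3)*X(N) = (-7*3)*(3*(-2)²) = -63*4 = -21*12 = -252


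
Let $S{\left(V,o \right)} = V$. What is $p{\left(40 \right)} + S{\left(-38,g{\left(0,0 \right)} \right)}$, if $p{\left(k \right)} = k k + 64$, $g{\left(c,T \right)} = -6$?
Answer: $1626$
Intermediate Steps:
$p{\left(k \right)} = 64 + k^{2}$ ($p{\left(k \right)} = k^{2} + 64 = 64 + k^{2}$)
$p{\left(40 \right)} + S{\left(-38,g{\left(0,0 \right)} \right)} = \left(64 + 40^{2}\right) - 38 = \left(64 + 1600\right) - 38 = 1664 - 38 = 1626$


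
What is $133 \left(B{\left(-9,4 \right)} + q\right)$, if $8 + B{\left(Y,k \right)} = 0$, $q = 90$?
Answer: $10906$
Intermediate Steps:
$B{\left(Y,k \right)} = -8$ ($B{\left(Y,k \right)} = -8 + 0 = -8$)
$133 \left(B{\left(-9,4 \right)} + q\right) = 133 \left(-8 + 90\right) = 133 \cdot 82 = 10906$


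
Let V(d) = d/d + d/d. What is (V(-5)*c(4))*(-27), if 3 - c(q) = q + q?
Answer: 270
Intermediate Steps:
c(q) = 3 - 2*q (c(q) = 3 - (q + q) = 3 - 2*q)
V(d) = 2 (V(d) = 1 + 1 = 2)
(V(-5)*c(4))*(-27) = (2*(3 - 2*4))*(-27) = (2*(3 - 8))*(-27) = (2*(-5))*(-27) = -10*(-27) = 270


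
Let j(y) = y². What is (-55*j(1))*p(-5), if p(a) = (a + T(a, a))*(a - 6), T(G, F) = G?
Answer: -6050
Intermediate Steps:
p(a) = 2*a*(-6 + a) (p(a) = (a + a)*(a - 6) = (2*a)*(-6 + a) = 2*a*(-6 + a))
(-55*j(1))*p(-5) = (-55*1²)*(2*(-5)*(-6 - 5)) = (-55*1)*(2*(-5)*(-11)) = -55*110 = -6050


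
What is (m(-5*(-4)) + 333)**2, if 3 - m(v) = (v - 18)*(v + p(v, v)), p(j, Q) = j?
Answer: 65536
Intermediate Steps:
m(v) = 3 - 2*v*(-18 + v) (m(v) = 3 - (v - 18)*(v + v) = 3 - (-18 + v)*2*v = 3 - 2*v*(-18 + v))
(m(-5*(-4)) + 333)**2 = ((3 - 2*(-5*(-4))**2 + 36*(-5*(-4))) + 333)**2 = ((3 - 2*20**2 + 36*20) + 333)**2 = ((3 - 2*400 + 720) + 333)**2 = ((3 - 800 + 720) + 333)**2 = (-77 + 333)**2 = 256**2 = 65536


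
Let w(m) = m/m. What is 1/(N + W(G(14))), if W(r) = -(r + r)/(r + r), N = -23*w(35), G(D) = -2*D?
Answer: -1/24 ≈ -0.041667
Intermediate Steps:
w(m) = 1
N = -23 (N = -23*1 = -23)
W(r) = -1 (W(r) = -2*r/(2*r) = -2*r*1/(2*r) = -1*1 = -1)
1/(N + W(G(14))) = 1/(-23 - 1) = 1/(-24) = -1/24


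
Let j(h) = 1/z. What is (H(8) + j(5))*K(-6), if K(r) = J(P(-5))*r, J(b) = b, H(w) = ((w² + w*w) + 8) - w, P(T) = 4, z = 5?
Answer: -15384/5 ≈ -3076.8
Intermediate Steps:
H(w) = 8 - w + 2*w² (H(w) = ((w² + w²) + 8) - w = (2*w² + 8) - w = (8 + 2*w²) - w = 8 - w + 2*w²)
j(h) = ⅕ (j(h) = 1/5 = ⅕)
K(r) = 4*r
(H(8) + j(5))*K(-6) = ((8 - 1*8 + 2*8²) + ⅕)*(4*(-6)) = ((8 - 8 + 2*64) + ⅕)*(-24) = ((8 - 8 + 128) + ⅕)*(-24) = (128 + ⅕)*(-24) = (641/5)*(-24) = -15384/5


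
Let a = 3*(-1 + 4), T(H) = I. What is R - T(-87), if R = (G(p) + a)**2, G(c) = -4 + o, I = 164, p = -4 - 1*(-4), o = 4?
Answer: -83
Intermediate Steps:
p = 0 (p = -4 + 4 = 0)
T(H) = 164
G(c) = 0 (G(c) = -4 + 4 = 0)
a = 9 (a = 3*3 = 9)
R = 81 (R = (0 + 9)**2 = 9**2 = 81)
R - T(-87) = 81 - 1*164 = 81 - 164 = -83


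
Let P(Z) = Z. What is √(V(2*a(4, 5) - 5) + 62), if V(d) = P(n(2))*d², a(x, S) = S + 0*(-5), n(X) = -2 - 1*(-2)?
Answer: √62 ≈ 7.8740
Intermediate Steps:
n(X) = 0 (n(X) = -2 + 2 = 0)
a(x, S) = S (a(x, S) = S + 0 = S)
V(d) = 0 (V(d) = 0*d² = 0)
√(V(2*a(4, 5) - 5) + 62) = √(0 + 62) = √62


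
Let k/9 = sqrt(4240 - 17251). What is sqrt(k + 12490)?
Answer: sqrt(12490 + 9*I*sqrt(13011)) ≈ 111.85 + 4.589*I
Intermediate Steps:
k = 9*I*sqrt(13011) (k = 9*sqrt(4240 - 17251) = 9*sqrt(-13011) = 9*(I*sqrt(13011)) = 9*I*sqrt(13011) ≈ 1026.6*I)
sqrt(k + 12490) = sqrt(9*I*sqrt(13011) + 12490) = sqrt(12490 + 9*I*sqrt(13011))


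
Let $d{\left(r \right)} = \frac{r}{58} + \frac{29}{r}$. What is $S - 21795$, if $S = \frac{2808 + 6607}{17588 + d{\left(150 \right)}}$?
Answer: $- \frac{238244295585}{10931413} \approx -21794.0$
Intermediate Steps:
$d{\left(r \right)} = \frac{29}{r} + \frac{r}{58}$ ($d{\left(r \right)} = r \frac{1}{58} + \frac{29}{r} = \frac{r}{58} + \frac{29}{r} = \frac{29}{r} + \frac{r}{58}$)
$S = \frac{5850750}{10931413}$ ($S = \frac{2808 + 6607}{17588 + \left(\frac{29}{150} + \frac{1}{58} \cdot 150\right)} = \frac{9415}{17588 + \left(29 \cdot \frac{1}{150} + \frac{75}{29}\right)} = \frac{9415}{17588 + \left(\frac{29}{150} + \frac{75}{29}\right)} = \frac{9415}{17588 + \frac{12091}{4350}} = \frac{9415}{\frac{76519891}{4350}} = 9415 \cdot \frac{4350}{76519891} = \frac{5850750}{10931413} \approx 0.53522$)
$S - 21795 = \frac{5850750}{10931413} - 21795 = - \frac{238244295585}{10931413}$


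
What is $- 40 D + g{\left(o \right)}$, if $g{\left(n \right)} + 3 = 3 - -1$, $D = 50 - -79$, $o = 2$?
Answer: $-5159$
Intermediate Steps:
$D = 129$ ($D = 50 + 79 = 129$)
$g{\left(n \right)} = 1$ ($g{\left(n \right)} = -3 + \left(3 - -1\right) = -3 + \left(3 + 1\right) = -3 + 4 = 1$)
$- 40 D + g{\left(o \right)} = \left(-40\right) 129 + 1 = -5160 + 1 = -5159$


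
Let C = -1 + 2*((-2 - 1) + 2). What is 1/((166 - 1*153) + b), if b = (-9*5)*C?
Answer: 1/148 ≈ 0.0067568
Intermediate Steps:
C = -3 (C = -1 + 2*(-3 + 2) = -1 + 2*(-1) = -1 - 2 = -3)
b = 135 (b = -9*5*(-3) = -45*(-3) = 135)
1/((166 - 1*153) + b) = 1/((166 - 1*153) + 135) = 1/((166 - 153) + 135) = 1/(13 + 135) = 1/148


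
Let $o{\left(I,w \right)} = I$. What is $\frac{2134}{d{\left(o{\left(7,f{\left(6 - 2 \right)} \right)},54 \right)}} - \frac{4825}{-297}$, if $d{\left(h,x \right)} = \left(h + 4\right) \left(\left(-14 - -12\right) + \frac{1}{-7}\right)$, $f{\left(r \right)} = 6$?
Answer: $- \frac{110317}{1485} \approx -74.288$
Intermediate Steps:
$d{\left(h,x \right)} = - \frac{60}{7} - \frac{15 h}{7}$ ($d{\left(h,x \right)} = \left(4 + h\right) \left(\left(-14 + 12\right) - \frac{1}{7}\right) = \left(4 + h\right) \left(-2 - \frac{1}{7}\right) = \left(4 + h\right) \left(- \frac{15}{7}\right) = - \frac{60}{7} - \frac{15 h}{7}$)
$\frac{2134}{d{\left(o{\left(7,f{\left(6 - 2 \right)} \right)},54 \right)}} - \frac{4825}{-297} = \frac{2134}{- \frac{60}{7} - 15} - \frac{4825}{-297} = \frac{2134}{- \frac{60}{7} - 15} - - \frac{4825}{297} = \frac{2134}{- \frac{165}{7}} + \frac{4825}{297} = 2134 \left(- \frac{7}{165}\right) + \frac{4825}{297} = - \frac{1358}{15} + \frac{4825}{297} = - \frac{110317}{1485}$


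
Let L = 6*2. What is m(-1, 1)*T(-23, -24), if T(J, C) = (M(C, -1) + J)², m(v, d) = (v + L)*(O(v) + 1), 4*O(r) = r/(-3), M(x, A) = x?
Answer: 315887/12 ≈ 26324.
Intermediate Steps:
L = 12
O(r) = -r/12 (O(r) = (r/(-3))/4 = (r*(-⅓))/4 = (-r/3)/4 = -r/12)
m(v, d) = (1 - v/12)*(12 + v) (m(v, d) = (v + 12)*(-v/12 + 1) = (12 + v)*(1 - v/12) = (1 - v/12)*(12 + v))
T(J, C) = (C + J)²
m(-1, 1)*T(-23, -24) = (12 - 1/12*(-1)²)*(-24 - 23)² = (12 - 1/12*1)*(-47)² = (12 - 1/12)*2209 = (143/12)*2209 = 315887/12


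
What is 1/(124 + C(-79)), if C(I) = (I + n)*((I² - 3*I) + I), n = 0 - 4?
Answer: -1/530993 ≈ -1.8833e-6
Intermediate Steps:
n = -4
C(I) = (-4 + I)*(I² - 2*I) (C(I) = (I - 4)*((I² - 3*I) + I) = (-4 + I)*(I² - 2*I))
1/(124 + C(-79)) = 1/(124 - 79*(8 + (-79)² - 6*(-79))) = 1/(124 - 79*(8 + 6241 + 474)) = 1/(124 - 79*6723) = 1/(124 - 531117) = 1/(-530993) = -1/530993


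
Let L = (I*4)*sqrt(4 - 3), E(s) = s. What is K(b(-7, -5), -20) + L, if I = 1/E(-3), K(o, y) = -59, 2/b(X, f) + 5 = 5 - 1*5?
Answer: -181/3 ≈ -60.333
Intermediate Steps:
b(X, f) = -2/5 (b(X, f) = 2/(-5 + (5 - 1*5)) = 2/(-5 + (5 - 5)) = 2/(-5 + 0) = 2/(-5) = 2*(-1/5) = -2/5)
I = -1/3 (I = 1/(-3) = -1/3 ≈ -0.33333)
L = -4/3 (L = (-1/3*4)*sqrt(4 - 3) = -4*sqrt(1)/3 = -4/3*1 = -4/3 ≈ -1.3333)
K(b(-7, -5), -20) + L = -59 - 4/3 = -181/3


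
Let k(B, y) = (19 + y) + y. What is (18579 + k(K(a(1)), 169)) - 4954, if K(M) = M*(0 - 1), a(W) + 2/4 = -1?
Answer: 13982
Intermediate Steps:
a(W) = -3/2 (a(W) = -½ - 1 = -3/2)
K(M) = -M (K(M) = M*(-1) = -M)
k(B, y) = 19 + 2*y
(18579 + k(K(a(1)), 169)) - 4954 = (18579 + (19 + 2*169)) - 4954 = (18579 + (19 + 338)) - 4954 = (18579 + 357) - 4954 = 18936 - 4954 = 13982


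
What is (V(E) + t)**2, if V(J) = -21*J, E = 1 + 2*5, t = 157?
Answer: 5476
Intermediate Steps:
E = 11 (E = 1 + 10 = 11)
(V(E) + t)**2 = (-21*11 + 157)**2 = (-231 + 157)**2 = (-74)**2 = 5476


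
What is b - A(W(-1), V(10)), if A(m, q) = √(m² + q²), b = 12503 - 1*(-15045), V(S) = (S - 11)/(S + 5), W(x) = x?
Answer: 27548 - √226/15 ≈ 27547.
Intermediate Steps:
V(S) = (-11 + S)/(5 + S)
b = 27548 (b = 12503 + 15045 = 27548)
b - A(W(-1), V(10)) = 27548 - √((-1)² + ((-11 + 10)/(5 + 10))²) = 27548 - √(1 + (-1/15)²) = 27548 - √(1 + 1/225) = 27548 - √(226/225) = 27548 - √226/15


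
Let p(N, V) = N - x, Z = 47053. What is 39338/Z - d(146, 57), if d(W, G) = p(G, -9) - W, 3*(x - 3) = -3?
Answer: 4321161/47053 ≈ 91.836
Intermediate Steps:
x = 2 (x = 3 + (⅓)*(-3) = 3 - 1 = 2)
p(N, V) = -2 + N (p(N, V) = N - 1*2 = N - 2 = -2 + N)
d(W, G) = -2 + G - W (d(W, G) = (-2 + G) - W = -2 + G - W)
39338/Z - d(146, 57) = 39338/47053 - (-2 + 57 - 1*146) = 39338*(1/47053) - (-2 + 57 - 146) = 39338/47053 - 1*(-91) = 39338/47053 + 91 = 4321161/47053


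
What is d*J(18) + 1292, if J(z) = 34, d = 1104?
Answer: 38828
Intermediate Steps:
d*J(18) + 1292 = 1104*34 + 1292 = 37536 + 1292 = 38828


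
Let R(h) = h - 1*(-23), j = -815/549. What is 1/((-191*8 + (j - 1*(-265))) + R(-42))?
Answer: -549/704633 ≈ -0.00077913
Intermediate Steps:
j = -815/549 (j = -815*1/549 = -815/549 ≈ -1.4845)
R(h) = 23 + h (R(h) = h + 23 = 23 + h)
1/((-191*8 + (j - 1*(-265))) + R(-42)) = 1/((-191*8 + (-815/549 - 1*(-265))) + (23 - 42)) = 1/((-1528 + (-815/549 + 265)) - 19) = 1/((-1528 + 144670/549) - 19) = 1/(-694202/549 - 19) = 1/(-704633/549) = -549/704633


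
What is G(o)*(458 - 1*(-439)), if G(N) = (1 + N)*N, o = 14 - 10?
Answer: 17940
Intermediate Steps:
o = 4
G(N) = N*(1 + N)
G(o)*(458 - 1*(-439)) = (4*(1 + 4))*(458 - 1*(-439)) = (4*5)*(458 + 439) = 20*897 = 17940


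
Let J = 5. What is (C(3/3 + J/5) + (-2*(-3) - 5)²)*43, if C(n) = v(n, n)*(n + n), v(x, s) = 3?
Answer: 559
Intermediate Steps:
C(n) = 6*n (C(n) = 3*(n + n) = 3*(2*n) = 6*n)
(C(3/3 + J/5) + (-2*(-3) - 5)²)*43 = (6*(3/3 + 5/5) + (-2*(-3) - 5)²)*43 = (6*(3*(⅓) + 5*(⅕)) + (6 - 5)²)*43 = (6*(1 + 1) + 1²)*43 = (6*2 + 1)*43 = (12 + 1)*43 = 13*43 = 559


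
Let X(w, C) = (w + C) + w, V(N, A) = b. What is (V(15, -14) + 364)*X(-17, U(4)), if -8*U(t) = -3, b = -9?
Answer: -95495/8 ≈ -11937.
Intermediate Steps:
U(t) = 3/8 (U(t) = -⅛*(-3) = 3/8)
V(N, A) = -9
X(w, C) = C + 2*w (X(w, C) = (C + w) + w = C + 2*w)
(V(15, -14) + 364)*X(-17, U(4)) = (-9 + 364)*(3/8 + 2*(-17)) = 355*(3/8 - 34) = 355*(-269/8) = -95495/8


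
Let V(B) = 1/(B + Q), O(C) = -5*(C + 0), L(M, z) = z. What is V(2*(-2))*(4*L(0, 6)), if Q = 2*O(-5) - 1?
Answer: 8/15 ≈ 0.53333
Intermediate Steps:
O(C) = -5*C
Q = 49 (Q = 2*(-5*(-5)) - 1 = 2*25 - 1 = 50 - 1 = 49)
V(B) = 1/(49 + B) (V(B) = 1/(B + 49) = 1/(49 + B))
V(2*(-2))*(4*L(0, 6)) = (4*6)/(49 + 2*(-2)) = 24/(49 - 4) = 24/45 = (1/45)*24 = 8/15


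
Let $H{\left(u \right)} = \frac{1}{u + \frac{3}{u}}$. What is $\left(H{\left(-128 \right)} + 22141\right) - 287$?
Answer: $\frac{358121370}{16387} \approx 21854.0$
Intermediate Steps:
$\left(H{\left(-128 \right)} + 22141\right) - 287 = \left(- \frac{128}{3 + \left(-128\right)^{2}} + 22141\right) - 287 = \left(- \frac{128}{3 + 16384} + 22141\right) - 287 = \left(- \frac{128}{16387} + 22141\right) - 287 = \frac{362824439}{16387} - 287 = \frac{358121370}{16387}$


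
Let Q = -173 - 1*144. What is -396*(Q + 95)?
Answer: 87912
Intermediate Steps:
Q = -317 (Q = -173 - 144 = -317)
-396*(Q + 95) = -396*(-317 + 95) = -396*(-222) = 87912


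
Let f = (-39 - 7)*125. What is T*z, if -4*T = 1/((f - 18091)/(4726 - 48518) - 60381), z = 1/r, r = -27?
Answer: -10948/71392884597 ≈ -1.5335e-7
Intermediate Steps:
f = -5750 (f = -46*125 = -5750)
z = -1/27 (z = 1/(-27) = -1/27 ≈ -0.037037)
T = 10948/2644180911 (T = -1/(4*((-5750 - 18091)/(4726 - 48518) - 60381)) = -1/(4*(-23841/(-43792) - 60381)) = -1/(4*(-23841*(-1/43792) - 60381)) = -1/(4*(23841/43792 - 60381)) = -1/(4*(-2644180911/43792)) = -1/4*(-43792/2644180911) = 10948/2644180911 ≈ 4.1404e-6)
T*z = (10948/2644180911)*(-1/27) = -10948/71392884597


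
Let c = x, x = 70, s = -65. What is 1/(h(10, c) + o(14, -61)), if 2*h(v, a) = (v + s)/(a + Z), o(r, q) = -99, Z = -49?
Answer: -42/4213 ≈ -0.0099691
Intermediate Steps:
c = 70
h(v, a) = (-65 + v)/(2*(-49 + a)) (h(v, a) = ((v - 65)/(a - 49))/2 = ((-65 + v)/(-49 + a))/2 = (-65 + v)/(2*(-49 + a)))
1/(h(10, c) + o(14, -61)) = 1/((-65 + 10)/(2*(-49 + 70)) - 99) = 1/((½)*(-55)/21 - 99) = 1/((½)*(1/21)*(-55) - 99) = 1/(-55/42 - 99) = 1/(-4213/42) = -42/4213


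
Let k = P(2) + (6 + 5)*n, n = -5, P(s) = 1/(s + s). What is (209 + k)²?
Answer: 380689/16 ≈ 23793.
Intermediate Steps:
P(s) = 1/(2*s)
k = -219/4 (k = (½)/2 + (6 + 5)*(-5) = (½)*(½) + 11*(-5) = ¼ - 55 = -219/4 ≈ -54.750)
(209 + k)² = (209 - 219/4)² = (617/4)² = 380689/16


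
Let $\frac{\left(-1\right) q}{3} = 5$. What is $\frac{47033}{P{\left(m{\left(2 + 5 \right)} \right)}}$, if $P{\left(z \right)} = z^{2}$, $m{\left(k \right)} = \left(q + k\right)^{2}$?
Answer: $\frac{47033}{4096} \approx 11.483$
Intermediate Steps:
$q = -15$ ($q = \left(-3\right) 5 = -15$)
$m{\left(k \right)} = \left(-15 + k\right)^{2}$
$\frac{47033}{P{\left(m{\left(2 + 5 \right)} \right)}} = \frac{47033}{\left(\left(-15 + \left(2 + 5\right)\right)^{2}\right)^{2}} = \frac{47033}{\left(\left(-15 + 7\right)^{2}\right)^{2}} = \frac{47033}{\left(\left(-8\right)^{2}\right)^{2}} = \frac{47033}{64^{2}} = \frac{47033}{4096}$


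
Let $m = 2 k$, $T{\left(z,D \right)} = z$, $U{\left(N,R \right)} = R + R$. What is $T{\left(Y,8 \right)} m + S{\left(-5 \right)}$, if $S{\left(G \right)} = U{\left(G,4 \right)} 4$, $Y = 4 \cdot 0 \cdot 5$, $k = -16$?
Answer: $32$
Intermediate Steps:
$Y = 0$ ($Y = 0 \cdot 5 = 0$)
$U{\left(N,R \right)} = 2 R$
$m = -32$ ($m = 2 \left(-16\right) = -32$)
$S{\left(G \right)} = 32$ ($S{\left(G \right)} = 2 \cdot 4 \cdot 4 = 8 \cdot 4 = 32$)
$T{\left(Y,8 \right)} m + S{\left(-5 \right)} = 0 \left(-32\right) + 32 = 0 + 32 = 32$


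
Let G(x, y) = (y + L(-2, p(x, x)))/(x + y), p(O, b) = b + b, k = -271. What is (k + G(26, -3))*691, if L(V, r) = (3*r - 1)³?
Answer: 2568888549/23 ≈ 1.1169e+8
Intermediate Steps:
p(O, b) = 2*b
L(V, r) = (-1 + 3*r)³
G(x, y) = (y + (-1 + 6*x)³)/(x + y) (G(x, y) = (y + (-1 + 3*(2*x))³)/(x + y) = (y + (-1 + 6*x)³)/(x + y))
(k + G(26, -3))*691 = (-271 + (-3 + (-1 + 6*26)³)/(26 - 3))*691 = (-271 + (-3 + (-1 + 156)³)/23)*691 = (-271 + (-3 + 155³)/23)*691 = (-271 + (-3 + 3723875)/23)*691 = (-271 + (1/23)*3723872)*691 = (-271 + 3723872/23)*691 = (3717639/23)*691 = 2568888549/23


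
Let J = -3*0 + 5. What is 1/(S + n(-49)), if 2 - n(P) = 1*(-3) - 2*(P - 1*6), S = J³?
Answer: 1/20 ≈ 0.050000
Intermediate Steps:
J = 5 (J = 0 + 5 = 5)
S = 125 (S = 5³ = 125)
n(P) = -7 + 2*P (n(P) = 2 - (1*(-3) - 2*(P - 1*6)) = 2 - (-3 - 2*(P - 6)) = 2 - (-3 - 2*(-6 + P)) = 2 - (-3 + (12 - 2*P)) = 2 - (9 - 2*P) = 2 + (-9 + 2*P) = -7 + 2*P)
1/(S + n(-49)) = 1/(125 + (-7 + 2*(-49))) = 1/(125 + (-7 - 98)) = 1/(125 - 105) = 1/20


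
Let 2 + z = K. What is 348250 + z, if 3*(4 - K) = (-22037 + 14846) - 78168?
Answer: 376705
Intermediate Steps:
K = 28457 (K = 4 - ((-22037 + 14846) - 78168)/3 = 4 - (-7191 - 78168)/3 = 4 - ⅓*(-85359) = 4 + 28453 = 28457)
z = 28455 (z = -2 + 28457 = 28455)
348250 + z = 348250 + 28455 = 376705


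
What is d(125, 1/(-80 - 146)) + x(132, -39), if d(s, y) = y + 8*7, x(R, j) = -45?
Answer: 2485/226 ≈ 10.996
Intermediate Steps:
d(s, y) = 56 + y (d(s, y) = y + 56 = 56 + y)
d(125, 1/(-80 - 146)) + x(132, -39) = (56 + 1/(-80 - 146)) - 45 = (56 + 1/(-226)) - 45 = (56 - 1/226) - 45 = 12655/226 - 45 = 2485/226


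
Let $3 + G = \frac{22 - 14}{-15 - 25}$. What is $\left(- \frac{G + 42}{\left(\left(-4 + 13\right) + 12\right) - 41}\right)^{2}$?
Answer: $\frac{9409}{2500} \approx 3.7636$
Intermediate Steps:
$G = - \frac{16}{5}$ ($G = -3 + \frac{22 - 14}{-15 - 25} = -3 + \frac{8}{-40} = -3 + 8 \left(- \frac{1}{40}\right) = -3 - \frac{1}{5} = - \frac{16}{5} \approx -3.2$)
$\left(- \frac{G + 42}{\left(\left(-4 + 13\right) + 12\right) - 41}\right)^{2} = \left(- \frac{- \frac{16}{5} + 42}{\left(\left(-4 + 13\right) + 12\right) - 41}\right)^{2} = \left(- \frac{194}{5 \left(\left(9 + 12\right) - 41\right)}\right)^{2} = \left(- \frac{194}{5 \left(21 - 41\right)}\right)^{2} = \left(- \frac{194}{5 \left(-20\right)}\right)^{2} = \left(- \frac{194 \left(-1\right)}{5 \cdot 20}\right)^{2} = \left(\left(-1\right) \left(- \frac{97}{50}\right)\right)^{2} = \left(\frac{97}{50}\right)^{2} = \frac{9409}{2500}$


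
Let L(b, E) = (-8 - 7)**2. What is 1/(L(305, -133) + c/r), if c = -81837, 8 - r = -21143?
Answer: 21151/4677138 ≈ 0.0045222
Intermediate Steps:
r = 21151 (r = 8 - 1*(-21143) = 8 + 21143 = 21151)
L(b, E) = 225 (L(b, E) = (-15)**2 = 225)
1/(L(305, -133) + c/r) = 1/(225 - 81837/21151) = 1/(4677138/21151) = 21151/4677138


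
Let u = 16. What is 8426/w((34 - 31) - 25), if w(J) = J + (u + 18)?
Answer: 4213/6 ≈ 702.17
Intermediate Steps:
w(J) = 34 + J (w(J) = J + (16 + 18) = J + 34 = 34 + J)
8426/w((34 - 31) - 25) = 8426/(34 + ((34 - 31) - 25)) = 8426/(34 + (3 - 25)) = 8426/(34 - 22) = 8426/12 = 8426*(1/12) = 4213/6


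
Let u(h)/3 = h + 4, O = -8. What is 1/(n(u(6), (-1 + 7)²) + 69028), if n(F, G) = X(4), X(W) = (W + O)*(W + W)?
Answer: 1/68996 ≈ 1.4494e-5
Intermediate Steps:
X(W) = 2*W*(-8 + W) (X(W) = (W - 8)*(W + W) = (-8 + W)*(2*W) = 2*W*(-8 + W))
u(h) = 12 + 3*h (u(h) = 3*(h + 4) = 3*(4 + h) = 12 + 3*h)
n(F, G) = -32 (n(F, G) = 2*4*(-8 + 4) = 2*4*(-4) = -32)
1/(n(u(6), (-1 + 7)²) + 69028) = 1/(-32 + 69028) = 1/68996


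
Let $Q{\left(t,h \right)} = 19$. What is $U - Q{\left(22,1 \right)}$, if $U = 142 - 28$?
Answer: $95$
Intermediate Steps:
$U = 114$ ($U = 142 - 28 = 114$)
$U - Q{\left(22,1 \right)} = 114 - 19 = 95$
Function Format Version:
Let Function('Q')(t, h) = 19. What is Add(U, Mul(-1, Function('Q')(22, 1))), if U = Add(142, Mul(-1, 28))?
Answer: 95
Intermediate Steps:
U = 114 (U = Add(142, -28) = 114)
Add(U, Mul(-1, Function('Q')(22, 1))) = Add(114, Mul(-1, 19)) = Add(114, -19) = 95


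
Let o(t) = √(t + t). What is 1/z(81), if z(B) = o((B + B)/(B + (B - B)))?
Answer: ½ ≈ 0.50000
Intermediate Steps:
o(t) = √2*√t (o(t) = √(2*t) = √2*√t)
z(B) = 2 (z(B) = √2*√((B + B)/(B + (B - B))) = √2*√((2*B)/(B + 0)) = √2*√((2*B)/B) = √2*√2 = 2)
1/z(81) = 1/2 = ½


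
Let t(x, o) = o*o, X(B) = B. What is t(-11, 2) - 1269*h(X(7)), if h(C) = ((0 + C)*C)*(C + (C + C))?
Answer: -1305797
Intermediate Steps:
h(C) = 3*C³ (h(C) = (C*C)*(C + 2*C) = C²*(3*C) = 3*C³)
t(x, o) = o²
t(-11, 2) - 1269*h(X(7)) = 2² - 3807*7³ = 4 - 3807*343 = 4 - 1269*1029 = 4 - 1305801 = -1305797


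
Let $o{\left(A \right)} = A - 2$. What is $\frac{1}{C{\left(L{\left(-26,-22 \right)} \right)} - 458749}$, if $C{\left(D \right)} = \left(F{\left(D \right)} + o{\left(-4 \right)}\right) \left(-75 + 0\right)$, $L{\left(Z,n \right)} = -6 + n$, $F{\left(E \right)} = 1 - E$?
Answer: $- \frac{1}{460474} \approx -2.1717 \cdot 10^{-6}$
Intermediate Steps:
$o{\left(A \right)} = -2 + A$
$C{\left(D \right)} = 375 + 75 D$ ($C{\left(D \right)} = \left(\left(1 - D\right) - 6\right) \left(-75 + 0\right) = \left(\left(1 - D\right) - 6\right) \left(-75\right) = \left(-5 - D\right) \left(-75\right) = 375 + 75 D$)
$\frac{1}{C{\left(L{\left(-26,-22 \right)} \right)} - 458749} = \frac{1}{\left(375 + 75 \left(-6 - 22\right)\right) - 458749} = \frac{1}{\left(375 + 75 \left(-28\right)\right) - 458749} = \frac{1}{\left(375 - 2100\right) - 458749} = \frac{1}{-1725 - 458749} = \frac{1}{-460474} = - \frac{1}{460474}$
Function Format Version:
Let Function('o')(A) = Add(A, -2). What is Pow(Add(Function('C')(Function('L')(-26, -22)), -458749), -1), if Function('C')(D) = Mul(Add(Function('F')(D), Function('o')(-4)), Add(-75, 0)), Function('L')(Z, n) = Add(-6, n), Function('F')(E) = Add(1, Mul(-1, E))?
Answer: Rational(-1, 460474) ≈ -2.1717e-6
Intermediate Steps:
Function('o')(A) = Add(-2, A)
Function('C')(D) = Add(375, Mul(75, D)) (Function('C')(D) = Mul(Add(Add(1, Mul(-1, D)), Add(-2, -4)), Add(-75, 0)) = Mul(Add(Add(1, Mul(-1, D)), -6), -75) = Mul(Add(-5, Mul(-1, D)), -75) = Add(375, Mul(75, D)))
Pow(Add(Function('C')(Function('L')(-26, -22)), -458749), -1) = Pow(Add(Add(375, Mul(75, Add(-6, -22))), -458749), -1) = Pow(Add(Add(375, Mul(75, -28)), -458749), -1) = Pow(Add(Add(375, -2100), -458749), -1) = Pow(Add(-1725, -458749), -1) = Pow(-460474, -1) = Rational(-1, 460474)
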